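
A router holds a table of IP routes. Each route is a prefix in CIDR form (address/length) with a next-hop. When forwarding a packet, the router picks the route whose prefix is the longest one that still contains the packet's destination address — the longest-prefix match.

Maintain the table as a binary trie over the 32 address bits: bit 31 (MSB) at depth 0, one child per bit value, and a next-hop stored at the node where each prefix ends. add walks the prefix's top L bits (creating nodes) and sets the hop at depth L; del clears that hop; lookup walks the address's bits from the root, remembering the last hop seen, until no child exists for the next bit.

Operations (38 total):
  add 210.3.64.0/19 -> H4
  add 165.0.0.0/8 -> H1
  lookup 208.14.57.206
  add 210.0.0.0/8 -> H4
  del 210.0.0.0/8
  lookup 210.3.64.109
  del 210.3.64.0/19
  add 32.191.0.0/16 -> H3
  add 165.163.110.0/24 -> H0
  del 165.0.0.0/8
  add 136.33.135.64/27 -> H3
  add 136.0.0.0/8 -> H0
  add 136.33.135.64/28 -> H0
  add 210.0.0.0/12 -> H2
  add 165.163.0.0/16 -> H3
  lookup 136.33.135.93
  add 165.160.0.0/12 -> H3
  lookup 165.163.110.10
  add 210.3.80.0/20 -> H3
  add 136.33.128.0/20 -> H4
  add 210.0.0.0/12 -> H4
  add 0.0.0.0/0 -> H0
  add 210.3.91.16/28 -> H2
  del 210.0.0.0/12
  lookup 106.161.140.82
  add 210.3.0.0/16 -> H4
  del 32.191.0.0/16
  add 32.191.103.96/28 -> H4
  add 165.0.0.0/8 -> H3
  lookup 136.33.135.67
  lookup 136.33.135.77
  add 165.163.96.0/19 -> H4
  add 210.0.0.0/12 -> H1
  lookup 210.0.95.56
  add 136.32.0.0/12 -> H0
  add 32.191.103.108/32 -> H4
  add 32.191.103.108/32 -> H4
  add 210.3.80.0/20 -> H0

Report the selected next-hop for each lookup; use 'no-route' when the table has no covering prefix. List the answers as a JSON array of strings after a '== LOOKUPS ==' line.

Trace:
  add 210.3.64.0/19 -> H4 at depth 19
  add 165.0.0.0/8 -> H1 at depth 8
  ? 208.14.57.206  path d0:-→d1:-→d2:-→d3:-→d4:-→d5:-→d6:-  best=no-route
  add 210.0.0.0/8 -> H4 at depth 8
  del 210.0.0.0/8 (clear depth 8)
  ? 210.3.64.109  path d0:-→d1:-→d2:-→d3:-→d4:-→d5:-→d6:-→d7:-→d8:-→d9:-→d10:-→d11:-→d12:-→d13:-→d14:-→d15:-→d16:-→d17:-→d18:-→d19:H4  best=H4
  del 210.3.64.0/19 (clear depth 19)
  add 32.191.0.0/16 -> H3 at depth 16
  add 165.163.110.0/24 -> H0 at depth 24
  del 165.0.0.0/8 (clear depth 8)
  add 136.33.135.64/27 -> H3 at depth 27
  add 136.0.0.0/8 -> H0 at depth 8
  add 136.33.135.64/28 -> H0 at depth 28
  add 210.0.0.0/12 -> H2 at depth 12
  add 165.163.0.0/16 -> H3 at depth 16
  ? 136.33.135.93  path d0:-→d1:-→d2:-→d3:-→d4:-→d5:-→d6:-→d7:-→d8:H0→d9:-→d10:-→d11:-→d12:-→d13:-→d14:-→d15:-→d16:-→d17:-→d18:-→d19:-→d20:-→d21:-→d22:-→d23:-→d24:-→d25:-→d26:-→d27:H3  best=H3
  add 165.160.0.0/12 -> H3 at depth 12
  ? 165.163.110.10  path d0:-→d1:-→d2:-→d3:-→d4:-→d5:-→d6:-→d7:-→d8:-→d9:-→d10:-→d11:-→d12:H3→d13:-→d14:-→d15:-→d16:H3→d17:-→d18:-→d19:-→d20:-→d21:-→d22:-→d23:-→d24:H0  best=H0
  add 210.3.80.0/20 -> H3 at depth 20
  add 136.33.128.0/20 -> H4 at depth 20
  add 210.0.0.0/12 -> H4 at depth 12
  add 0.0.0.0/0 -> H0 at depth 0
  add 210.3.91.16/28 -> H2 at depth 28
  del 210.0.0.0/12 (clear depth 12)
  ? 106.161.140.82  path d0:H0→d1:-  best=H0
  add 210.3.0.0/16 -> H4 at depth 16
  del 32.191.0.0/16 (clear depth 16)
  add 32.191.103.96/28 -> H4 at depth 28
  add 165.0.0.0/8 -> H3 at depth 8
  ? 136.33.135.67  path d0:H0→d1:-→d2:-→d3:-→d4:-→d5:-→d6:-→d7:-→d8:H0→d9:-→d10:-→d11:-→d12:-→d13:-→d14:-→d15:-→d16:-→d17:-→d18:-→d19:-→d20:H4→d21:-→d22:-→d23:-→d24:-→d25:-→d26:-→d27:H3→d28:H0  best=H0
  ? 136.33.135.77  path d0:H0→d1:-→d2:-→d3:-→d4:-→d5:-→d6:-→d7:-→d8:H0→d9:-→d10:-→d11:-→d12:-→d13:-→d14:-→d15:-→d16:-→d17:-→d18:-→d19:-→d20:H4→d21:-→d22:-→d23:-→d24:-→d25:-→d26:-→d27:H3→d28:H0  best=H0
  add 165.163.96.0/19 -> H4 at depth 19
  add 210.0.0.0/12 -> H1 at depth 12
  ? 210.0.95.56  path d0:H0→d1:-→d2:-→d3:-→d4:-→d5:-→d6:-→d7:-→d8:-→d9:-→d10:-→d11:-→d12:H1→d13:-→d14:-  best=H1
  add 136.32.0.0/12 -> H0 at depth 12
  add 32.191.103.108/32 -> H4 at depth 32
  add 32.191.103.108/32 -> H4 at depth 32
  add 210.3.80.0/20 -> H0 at depth 20

== LOOKUPS ==
["no-route","H4","H3","H0","H0","H0","H0","H1"]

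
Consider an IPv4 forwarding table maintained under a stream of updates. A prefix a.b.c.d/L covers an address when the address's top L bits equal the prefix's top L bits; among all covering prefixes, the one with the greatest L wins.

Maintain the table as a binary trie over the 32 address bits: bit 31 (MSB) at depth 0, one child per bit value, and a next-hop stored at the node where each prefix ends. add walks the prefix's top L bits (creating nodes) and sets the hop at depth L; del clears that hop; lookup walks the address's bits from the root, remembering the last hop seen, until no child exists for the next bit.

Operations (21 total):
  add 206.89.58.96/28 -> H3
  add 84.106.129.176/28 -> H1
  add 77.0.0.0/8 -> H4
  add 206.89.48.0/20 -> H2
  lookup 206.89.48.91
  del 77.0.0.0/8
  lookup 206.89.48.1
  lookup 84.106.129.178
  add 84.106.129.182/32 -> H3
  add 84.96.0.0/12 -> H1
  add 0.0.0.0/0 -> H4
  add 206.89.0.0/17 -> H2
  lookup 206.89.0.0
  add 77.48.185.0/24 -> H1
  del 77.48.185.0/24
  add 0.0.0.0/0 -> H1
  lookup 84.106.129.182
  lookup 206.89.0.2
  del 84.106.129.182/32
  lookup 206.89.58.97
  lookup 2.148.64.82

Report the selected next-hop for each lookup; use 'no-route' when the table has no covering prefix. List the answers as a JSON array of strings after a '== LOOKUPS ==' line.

Process each operation:
  + 206.89.58.96/28 (H3) depth=28
  + 84.106.129.176/28 (H1) depth=28
  + 77.0.0.0/8 (H4) depth=8
  + 206.89.48.0/20 (H2) depth=20
  ? 206.89.48.91  path d0:-→d1:-→d2:-→d3:-→d4:-→d5:-→d6:-→d7:-→d8:-→d9:-→d10:-→d11:-→d12:-→d13:-→d14:-→d15:-→d16:-→d17:-→d18:-→d19:-→d20:H2  best=H2
  del 77.0.0.0/8 (clear depth 8)
  ? 206.89.48.1  path d0:-→d1:-→d2:-→d3:-→d4:-→d5:-→d6:-→d7:-→d8:-→d9:-→d10:-→d11:-→d12:-→d13:-→d14:-→d15:-→d16:-→d17:-→d18:-→d19:-→d20:H2  best=H2
  ? 84.106.129.178  path d0:-→d1:-→d2:-→d3:-→d4:-→d5:-→d6:-→d7:-→d8:-→d9:-→d10:-→d11:-→d12:-→d13:-→d14:-→d15:-→d16:-→d17:-→d18:-→d19:-→d20:-→d21:-→d22:-→d23:-→d24:-→d25:-→d26:-→d27:-→d28:H1  best=H1
  + 84.106.129.182/32 (H3) depth=32
  + 84.96.0.0/12 (H1) depth=12
  + 0.0.0.0/0 (H4) depth=0
  + 206.89.0.0/17 (H2) depth=17
  ? 206.89.0.0  path d0:H4→d1:-→d2:-→d3:-→d4:-→d5:-→d6:-→d7:-→d8:-→d9:-→d10:-→d11:-→d12:-→d13:-→d14:-→d15:-→d16:-→d17:H2→d18:-  best=H2
  + 77.48.185.0/24 (H1) depth=24
  del 77.48.185.0/24 (clear depth 24)
  + 0.0.0.0/0 (H1) depth=0
  ? 84.106.129.182  path d0:H1→d1:-→d2:-→d3:-→d4:-→d5:-→d6:-→d7:-→d8:-→d9:-→d10:-→d11:-→d12:H1→d13:-→d14:-→d15:-→d16:-→d17:-→d18:-→d19:-→d20:-→d21:-→d22:-→d23:-→d24:-→d25:-→d26:-→d27:-→d28:H1→d29:-→d30:-→d31:-→d32:H3  best=H3
  ? 206.89.0.2  path d0:H1→d1:-→d2:-→d3:-→d4:-→d5:-→d6:-→d7:-→d8:-→d9:-→d10:-→d11:-→d12:-→d13:-→d14:-→d15:-→d16:-→d17:H2→d18:-  best=H2
  del 84.106.129.182/32 (clear depth 32)
  ? 206.89.58.97  path d0:H1→d1:-→d2:-→d3:-→d4:-→d5:-→d6:-→d7:-→d8:-→d9:-→d10:-→d11:-→d12:-→d13:-→d14:-→d15:-→d16:-→d17:H2→d18:-→d19:-→d20:H2→d21:-→d22:-→d23:-→d24:-→d25:-→d26:-→d27:-→d28:H3  best=H3
  ? 2.148.64.82  path d0:H1→d1:-  best=H1

== LOOKUPS ==
["H2","H2","H1","H2","H3","H2","H3","H1"]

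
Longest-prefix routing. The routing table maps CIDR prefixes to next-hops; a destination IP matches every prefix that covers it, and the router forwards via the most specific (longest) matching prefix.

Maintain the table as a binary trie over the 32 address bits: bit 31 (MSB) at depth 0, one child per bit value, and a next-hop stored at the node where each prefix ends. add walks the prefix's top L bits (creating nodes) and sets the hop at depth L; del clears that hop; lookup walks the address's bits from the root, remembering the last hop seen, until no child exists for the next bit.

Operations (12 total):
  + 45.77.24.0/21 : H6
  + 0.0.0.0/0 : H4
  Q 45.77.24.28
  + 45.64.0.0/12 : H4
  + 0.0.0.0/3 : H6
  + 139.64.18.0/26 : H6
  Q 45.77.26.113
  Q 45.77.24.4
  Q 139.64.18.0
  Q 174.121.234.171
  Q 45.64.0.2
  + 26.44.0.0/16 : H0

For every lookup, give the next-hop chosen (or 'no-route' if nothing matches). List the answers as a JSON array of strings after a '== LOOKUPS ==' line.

Trace:
  + 45.77.24.0/21 (H6) depth=21
  + 0.0.0.0/0 (H4) depth=0
  lookup 45.77.24.28: bits 001011010100110100011 walk d0:H4→d1:-→d2:-→d3:-→d4:-→d5:-→d6:-→d7:-→d8:-→d9:-→d10:-→d11:-→d12:-→d13:-→d14:-→d15:-→d16:-→d17:-→d18:-→d19:-→d20:-→d21:H6 -> H6
  + 45.64.0.0/12 (H4) depth=12
  + 0.0.0.0/3 (H6) depth=3
  + 139.64.18.0/26 (H6) depth=26
  lookup 45.77.26.113: bits 001011010100110100011 walk d0:H4→d1:-→d2:-→d3:-→d4:-→d5:-→d6:-→d7:-→d8:-→d9:-→d10:-→d11:-→d12:H4→d13:-→d14:-→d15:-→d16:-→d17:-→d18:-→d19:-→d20:-→d21:H6 -> H6
  lookup 45.77.24.4: bits 001011010100110100011 walk d0:H4→d1:-→d2:-→d3:-→d4:-→d5:-→d6:-→d7:-→d8:-→d9:-→d10:-→d11:-→d12:H4→d13:-→d14:-→d15:-→d16:-→d17:-→d18:-→d19:-→d20:-→d21:H6 -> H6
  lookup 139.64.18.0: bits 10001011010000000001001000 walk d0:H4→d1:-→d2:-→d3:-→d4:-→d5:-→d6:-→d7:-→d8:-→d9:-→d10:-→d11:-→d12:-→d13:-→d14:-→d15:-→d16:-→d17:-→d18:-→d19:-→d20:-→d21:-→d22:-→d23:-→d24:-→d25:-→d26:H6 -> H6
  lookup 174.121.234.171: bits 10 walk d0:H4→d1:-→d2:- -> H4
  lookup 45.64.0.2: bits 001011010100 walk d0:H4→d1:-→d2:-→d3:-→d4:-→d5:-→d6:-→d7:-→d8:-→d9:-→d10:-→d11:-→d12:H4 -> H4
  + 26.44.0.0/16 (H0) depth=16

== LOOKUPS ==
["H6","H6","H6","H6","H4","H4"]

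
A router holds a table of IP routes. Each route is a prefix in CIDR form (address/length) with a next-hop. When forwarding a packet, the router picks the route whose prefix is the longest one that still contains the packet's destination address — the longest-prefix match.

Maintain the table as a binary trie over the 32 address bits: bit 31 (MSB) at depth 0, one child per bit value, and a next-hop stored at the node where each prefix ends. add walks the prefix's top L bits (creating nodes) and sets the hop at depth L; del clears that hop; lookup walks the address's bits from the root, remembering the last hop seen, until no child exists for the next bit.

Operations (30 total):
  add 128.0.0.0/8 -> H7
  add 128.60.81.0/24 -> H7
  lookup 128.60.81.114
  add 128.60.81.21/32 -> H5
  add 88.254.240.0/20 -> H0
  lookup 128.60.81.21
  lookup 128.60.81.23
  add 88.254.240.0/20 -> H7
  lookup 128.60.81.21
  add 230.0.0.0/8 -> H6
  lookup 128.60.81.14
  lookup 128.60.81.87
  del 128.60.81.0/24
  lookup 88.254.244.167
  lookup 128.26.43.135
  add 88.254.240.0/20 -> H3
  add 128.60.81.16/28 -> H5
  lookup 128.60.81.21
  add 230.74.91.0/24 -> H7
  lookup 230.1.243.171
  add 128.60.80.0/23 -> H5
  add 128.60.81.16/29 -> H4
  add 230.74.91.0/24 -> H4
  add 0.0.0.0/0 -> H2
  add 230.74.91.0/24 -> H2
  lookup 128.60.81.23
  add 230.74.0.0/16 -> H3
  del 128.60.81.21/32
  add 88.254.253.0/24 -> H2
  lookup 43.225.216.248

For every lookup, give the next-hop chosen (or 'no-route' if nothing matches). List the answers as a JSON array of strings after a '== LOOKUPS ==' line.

Trace:
  + 128.0.0.0/8 (H7) depth=8
  + 128.60.81.0/24 (H7) depth=24
  Q 128.60.81.114: descend 100000000011110001010001 ; hops seen [H7,H7] ; pick H7
  + 128.60.81.21/32 (H5) depth=32
  + 88.254.240.0/20 (H0) depth=20
  Q 128.60.81.21: descend 10000000001111000101000100010101 ; hops seen [H7,H7,H5] ; pick H5
  Q 128.60.81.23: descend 100000000011110001010001000101 ; hops seen [H7,H7] ; pick H7
  + 88.254.240.0/20 (H7) depth=20
  Q 128.60.81.21: descend 10000000001111000101000100010101 ; hops seen [H7,H7,H5] ; pick H5
  + 230.0.0.0/8 (H6) depth=8
  Q 128.60.81.14: descend 100000000011110001010001000 ; hops seen [H7,H7] ; pick H7
  Q 128.60.81.87: descend 1000000000111100010100010 ; hops seen [H7,H7] ; pick H7
  del 128.60.81.0/24 (clear depth 24)
  Q 88.254.244.167: descend 01011000111111101111 ; hops seen [H7] ; pick H7
  Q 128.26.43.135: descend 1000000000 ; hops seen [H7] ; pick H7
  + 88.254.240.0/20 (H3) depth=20
  + 128.60.81.16/28 (H5) depth=28
  Q 128.60.81.21: descend 10000000001111000101000100010101 ; hops seen [H7,H5,H5] ; pick H5
  + 230.74.91.0/24 (H7) depth=24
  Q 230.1.243.171: descend 111001100 ; hops seen [H6] ; pick H6
  + 128.60.80.0/23 (H5) depth=23
  + 128.60.81.16/29 (H4) depth=29
  + 230.74.91.0/24 (H4) depth=24
  + 0.0.0.0/0 (H2) depth=0
  + 230.74.91.0/24 (H2) depth=24
  Q 128.60.81.23: descend 100000000011110001010001000101 ; hops seen [H2,H7,H5,H5,H4] ; pick H4
  + 230.74.0.0/16 (H3) depth=16
  del 128.60.81.21/32 (clear depth 32)
  + 88.254.253.0/24 (H2) depth=24
  Q 43.225.216.248: descend 0 ; hops seen [H2] ; pick H2

== LOOKUPS ==
["H7","H5","H7","H5","H7","H7","H7","H7","H5","H6","H4","H2"]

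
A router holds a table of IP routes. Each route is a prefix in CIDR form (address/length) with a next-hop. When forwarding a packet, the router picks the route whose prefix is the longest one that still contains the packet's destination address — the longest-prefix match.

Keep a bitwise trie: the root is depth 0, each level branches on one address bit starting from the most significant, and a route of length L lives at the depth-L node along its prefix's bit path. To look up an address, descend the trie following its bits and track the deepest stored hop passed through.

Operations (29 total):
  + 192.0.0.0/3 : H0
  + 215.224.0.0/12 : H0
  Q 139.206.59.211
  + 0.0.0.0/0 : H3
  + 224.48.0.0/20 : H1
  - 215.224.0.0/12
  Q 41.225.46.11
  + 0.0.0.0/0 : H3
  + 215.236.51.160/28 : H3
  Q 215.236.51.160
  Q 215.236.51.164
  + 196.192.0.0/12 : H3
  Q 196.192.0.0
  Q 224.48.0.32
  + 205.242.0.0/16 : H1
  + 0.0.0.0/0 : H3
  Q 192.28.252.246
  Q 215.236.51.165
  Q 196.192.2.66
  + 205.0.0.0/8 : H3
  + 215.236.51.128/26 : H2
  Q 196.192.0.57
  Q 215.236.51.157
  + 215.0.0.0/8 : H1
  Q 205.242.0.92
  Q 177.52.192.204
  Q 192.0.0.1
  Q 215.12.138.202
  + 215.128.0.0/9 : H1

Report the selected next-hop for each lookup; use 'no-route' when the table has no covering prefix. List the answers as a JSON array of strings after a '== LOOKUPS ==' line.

Apply in order:
  + 192.0.0.0/3 (H0) depth=3
  + 215.224.0.0/12 (H0) depth=12
  ? 139.206.59.211  path d0:-→d1:-  best=no-route
  + 0.0.0.0/0 (H3) depth=0
  + 224.48.0.0/20 (H1) depth=20
  del 215.224.0.0/12 (clear depth 12)
  ? 41.225.46.11  path d0:H3  best=H3
  + 0.0.0.0/0 (H3) depth=0
  + 215.236.51.160/28 (H3) depth=28
  ? 215.236.51.160  path d0:H3→d1:-→d2:-→d3:H0→d4:-→d5:-→d6:-→d7:-→d8:-→d9:-→d10:-→d11:-→d12:-→d13:-→d14:-→d15:-→d16:-→d17:-→d18:-→d19:-→d20:-→d21:-→d22:-→d23:-→d24:-→d25:-→d26:-→d27:-→d28:H3  best=H3
  ? 215.236.51.164  path d0:H3→d1:-→d2:-→d3:H0→d4:-→d5:-→d6:-→d7:-→d8:-→d9:-→d10:-→d11:-→d12:-→d13:-→d14:-→d15:-→d16:-→d17:-→d18:-→d19:-→d20:-→d21:-→d22:-→d23:-→d24:-→d25:-→d26:-→d27:-→d28:H3  best=H3
  + 196.192.0.0/12 (H3) depth=12
  ? 196.192.0.0  path d0:H3→d1:-→d2:-→d3:H0→d4:-→d5:-→d6:-→d7:-→d8:-→d9:-→d10:-→d11:-→d12:H3  best=H3
  ? 224.48.0.32  path d0:H3→d1:-→d2:-→d3:-→d4:-→d5:-→d6:-→d7:-→d8:-→d9:-→d10:-→d11:-→d12:-→d13:-→d14:-→d15:-→d16:-→d17:-→d18:-→d19:-→d20:H1  best=H1
  + 205.242.0.0/16 (H1) depth=16
  + 0.0.0.0/0 (H3) depth=0
  ? 192.28.252.246  path d0:H3→d1:-→d2:-→d3:H0→d4:-→d5:-  best=H0
  ? 215.236.51.165  path d0:H3→d1:-→d2:-→d3:H0→d4:-→d5:-→d6:-→d7:-→d8:-→d9:-→d10:-→d11:-→d12:-→d13:-→d14:-→d15:-→d16:-→d17:-→d18:-→d19:-→d20:-→d21:-→d22:-→d23:-→d24:-→d25:-→d26:-→d27:-→d28:H3  best=H3
  ? 196.192.2.66  path d0:H3→d1:-→d2:-→d3:H0→d4:-→d5:-→d6:-→d7:-→d8:-→d9:-→d10:-→d11:-→d12:H3  best=H3
  + 205.0.0.0/8 (H3) depth=8
  + 215.236.51.128/26 (H2) depth=26
  ? 196.192.0.57  path d0:H3→d1:-→d2:-→d3:H0→d4:-→d5:-→d6:-→d7:-→d8:-→d9:-→d10:-→d11:-→d12:H3  best=H3
  ? 215.236.51.157  path d0:H3→d1:-→d2:-→d3:H0→d4:-→d5:-→d6:-→d7:-→d8:-→d9:-→d10:-→d11:-→d12:-→d13:-→d14:-→d15:-→d16:-→d17:-→d18:-→d19:-→d20:-→d21:-→d22:-→d23:-→d24:-→d25:-→d26:H2  best=H2
  + 215.0.0.0/8 (H1) depth=8
  ? 205.242.0.92  path d0:H3→d1:-→d2:-→d3:H0→d4:-→d5:-→d6:-→d7:-→d8:H3→d9:-→d10:-→d11:-→d12:-→d13:-→d14:-→d15:-→d16:H1  best=H1
  ? 177.52.192.204  path d0:H3→d1:-  best=H3
  ? 192.0.0.1  path d0:H3→d1:-→d2:-→d3:H0→d4:-→d5:-  best=H0
  ? 215.12.138.202  path d0:H3→d1:-→d2:-→d3:H0→d4:-→d5:-→d6:-→d7:-→d8:H1  best=H1
  + 215.128.0.0/9 (H1) depth=9

== LOOKUPS ==
["no-route","H3","H3","H3","H3","H1","H0","H3","H3","H3","H2","H1","H3","H0","H1"]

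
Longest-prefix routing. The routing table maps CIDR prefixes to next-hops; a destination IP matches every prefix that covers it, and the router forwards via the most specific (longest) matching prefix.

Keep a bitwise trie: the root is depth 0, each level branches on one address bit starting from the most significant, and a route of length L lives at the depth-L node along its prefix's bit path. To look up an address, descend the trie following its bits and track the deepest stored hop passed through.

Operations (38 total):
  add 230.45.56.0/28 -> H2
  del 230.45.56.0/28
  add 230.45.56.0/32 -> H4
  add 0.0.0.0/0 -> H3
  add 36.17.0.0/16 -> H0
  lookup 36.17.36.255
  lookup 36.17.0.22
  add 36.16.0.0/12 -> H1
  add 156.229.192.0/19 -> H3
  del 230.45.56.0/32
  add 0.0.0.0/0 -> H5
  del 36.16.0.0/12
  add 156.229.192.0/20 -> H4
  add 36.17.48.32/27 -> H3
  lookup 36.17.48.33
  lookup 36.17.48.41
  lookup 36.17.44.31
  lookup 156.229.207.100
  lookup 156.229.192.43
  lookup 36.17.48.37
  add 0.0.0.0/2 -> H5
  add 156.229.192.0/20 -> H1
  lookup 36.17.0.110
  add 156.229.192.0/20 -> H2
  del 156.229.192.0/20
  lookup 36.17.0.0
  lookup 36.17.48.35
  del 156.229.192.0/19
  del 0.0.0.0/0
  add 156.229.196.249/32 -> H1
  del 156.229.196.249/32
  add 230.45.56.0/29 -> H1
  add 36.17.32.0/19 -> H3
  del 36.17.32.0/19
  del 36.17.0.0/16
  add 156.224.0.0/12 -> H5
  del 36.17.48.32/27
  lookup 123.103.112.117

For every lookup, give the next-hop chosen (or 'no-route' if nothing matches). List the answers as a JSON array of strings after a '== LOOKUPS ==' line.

Process each operation:
  add 230.45.56.0/28 -> H2 at depth 28
  - 230.45.56.0/28 clear@28
  add 230.45.56.0/32 -> H4 at depth 32
  add 0.0.0.0/0 -> H3 at depth 0
  add 36.17.0.0/16 -> H0 at depth 16
  ? 36.17.36.255  path d0:H3→d1:-→d2:-→d3:-→d4:-→d5:-→d6:-→d7:-→d8:-→d9:-→d10:-→d11:-→d12:-→d13:-→d14:-→d15:-→d16:H0  best=H0
  ? 36.17.0.22  path d0:H3→d1:-→d2:-→d3:-→d4:-→d5:-→d6:-→d7:-→d8:-→d9:-→d10:-→d11:-→d12:-→d13:-→d14:-→d15:-→d16:H0  best=H0
  add 36.16.0.0/12 -> H1 at depth 12
  add 156.229.192.0/19 -> H3 at depth 19
  - 230.45.56.0/32 clear@32
  add 0.0.0.0/0 -> H5 at depth 0
  - 36.16.0.0/12 clear@12
  add 156.229.192.0/20 -> H4 at depth 20
  add 36.17.48.32/27 -> H3 at depth 27
  ? 36.17.48.33  path d0:H5→d1:-→d2:-→d3:-→d4:-→d5:-→d6:-→d7:-→d8:-→d9:-→d10:-→d11:-→d12:-→d13:-→d14:-→d15:-→d16:H0→d17:-→d18:-→d19:-→d20:-→d21:-→d22:-→d23:-→d24:-→d25:-→d26:-→d27:H3  best=H3
  ? 36.17.48.41  path d0:H5→d1:-→d2:-→d3:-→d4:-→d5:-→d6:-→d7:-→d8:-→d9:-→d10:-→d11:-→d12:-→d13:-→d14:-→d15:-→d16:H0→d17:-→d18:-→d19:-→d20:-→d21:-→d22:-→d23:-→d24:-→d25:-→d26:-→d27:H3  best=H3
  ? 36.17.44.31  path d0:H5→d1:-→d2:-→d3:-→d4:-→d5:-→d6:-→d7:-→d8:-→d9:-→d10:-→d11:-→d12:-→d13:-→d14:-→d15:-→d16:H0→d17:-→d18:-→d19:-  best=H0
  ? 156.229.207.100  path d0:H5→d1:-→d2:-→d3:-→d4:-→d5:-→d6:-→d7:-→d8:-→d9:-→d10:-→d11:-→d12:-→d13:-→d14:-→d15:-→d16:-→d17:-→d18:-→d19:H3→d20:H4  best=H4
  ? 156.229.192.43  path d0:H5→d1:-→d2:-→d3:-→d4:-→d5:-→d6:-→d7:-→d8:-→d9:-→d10:-→d11:-→d12:-→d13:-→d14:-→d15:-→d16:-→d17:-→d18:-→d19:H3→d20:H4  best=H4
  ? 36.17.48.37  path d0:H5→d1:-→d2:-→d3:-→d4:-→d5:-→d6:-→d7:-→d8:-→d9:-→d10:-→d11:-→d12:-→d13:-→d14:-→d15:-→d16:H0→d17:-→d18:-→d19:-→d20:-→d21:-→d22:-→d23:-→d24:-→d25:-→d26:-→d27:H3  best=H3
  add 0.0.0.0/2 -> H5 at depth 2
  add 156.229.192.0/20 -> H1 at depth 20
  ? 36.17.0.110  path d0:H5→d1:-→d2:H5→d3:-→d4:-→d5:-→d6:-→d7:-→d8:-→d9:-→d10:-→d11:-→d12:-→d13:-→d14:-→d15:-→d16:H0→d17:-→d18:-  best=H0
  add 156.229.192.0/20 -> H2 at depth 20
  - 156.229.192.0/20 clear@20
  ? 36.17.0.0  path d0:H5→d1:-→d2:H5→d3:-→d4:-→d5:-→d6:-→d7:-→d8:-→d9:-→d10:-→d11:-→d12:-→d13:-→d14:-→d15:-→d16:H0→d17:-→d18:-  best=H0
  ? 36.17.48.35  path d0:H5→d1:-→d2:H5→d3:-→d4:-→d5:-→d6:-→d7:-→d8:-→d9:-→d10:-→d11:-→d12:-→d13:-→d14:-→d15:-→d16:H0→d17:-→d18:-→d19:-→d20:-→d21:-→d22:-→d23:-→d24:-→d25:-→d26:-→d27:H3  best=H3
  - 156.229.192.0/19 clear@19
  - 0.0.0.0/0 clear@0
  add 156.229.196.249/32 -> H1 at depth 32
  - 156.229.196.249/32 clear@32
  add 230.45.56.0/29 -> H1 at depth 29
  add 36.17.32.0/19 -> H3 at depth 19
  - 36.17.32.0/19 clear@19
  - 36.17.0.0/16 clear@16
  add 156.224.0.0/12 -> H5 at depth 12
  - 36.17.48.32/27 clear@27
  ? 123.103.112.117  path d0:-→d1:-  best=no-route

== LOOKUPS ==
["H0","H0","H3","H3","H0","H4","H4","H3","H0","H0","H3","no-route"]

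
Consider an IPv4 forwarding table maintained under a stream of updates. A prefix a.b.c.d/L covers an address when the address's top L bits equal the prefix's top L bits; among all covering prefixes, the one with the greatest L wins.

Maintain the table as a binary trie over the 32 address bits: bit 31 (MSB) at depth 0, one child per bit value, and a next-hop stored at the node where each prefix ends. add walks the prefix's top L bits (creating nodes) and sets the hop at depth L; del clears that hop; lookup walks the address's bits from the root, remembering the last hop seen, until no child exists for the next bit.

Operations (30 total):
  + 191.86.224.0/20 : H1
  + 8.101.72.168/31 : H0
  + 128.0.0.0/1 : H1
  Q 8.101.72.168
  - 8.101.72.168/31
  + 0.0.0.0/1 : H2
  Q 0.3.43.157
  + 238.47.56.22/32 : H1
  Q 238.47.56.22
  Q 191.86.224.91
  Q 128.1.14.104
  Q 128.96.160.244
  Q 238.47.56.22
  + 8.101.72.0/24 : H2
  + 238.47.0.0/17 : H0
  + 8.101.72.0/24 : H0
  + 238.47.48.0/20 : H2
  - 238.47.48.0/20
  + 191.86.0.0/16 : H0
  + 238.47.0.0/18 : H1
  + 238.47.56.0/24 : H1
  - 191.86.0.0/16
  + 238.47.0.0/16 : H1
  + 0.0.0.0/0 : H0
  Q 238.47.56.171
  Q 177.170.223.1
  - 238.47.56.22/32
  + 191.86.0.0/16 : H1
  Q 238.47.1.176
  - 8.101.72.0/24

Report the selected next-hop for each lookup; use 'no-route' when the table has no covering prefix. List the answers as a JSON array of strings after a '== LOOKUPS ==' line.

Process each operation:
  add 191.86.224.0/20 -> H1 at depth 20
  add 8.101.72.168/31 -> H0 at depth 31
  add 128.0.0.0/1 -> H1 at depth 1
  ? 8.101.72.168  path d0:-→d1:-→d2:-→d3:-→d4:-→d5:-→d6:-→d7:-→d8:-→d9:-→d10:-→d11:-→d12:-→d13:-→d14:-→d15:-→d16:-→d17:-→d18:-→d19:-→d20:-→d21:-→d22:-→d23:-→d24:-→d25:-→d26:-→d27:-→d28:-→d29:-→d30:-→d31:H0  best=H0
  - 8.101.72.168/31 clear@31
  add 0.0.0.0/1 -> H2 at depth 1
  ? 0.3.43.157  path d0:-→d1:H2→d2:-→d3:-→d4:-  best=H2
  add 238.47.56.22/32 -> H1 at depth 32
  ? 238.47.56.22  path d0:-→d1:H1→d2:-→d3:-→d4:-→d5:-→d6:-→d7:-→d8:-→d9:-→d10:-→d11:-→d12:-→d13:-→d14:-→d15:-→d16:-→d17:-→d18:-→d19:-→d20:-→d21:-→d22:-→d23:-→d24:-→d25:-→d26:-→d27:-→d28:-→d29:-→d30:-→d31:-→d32:H1  best=H1
  ? 191.86.224.91  path d0:-→d1:H1→d2:-→d3:-→d4:-→d5:-→d6:-→d7:-→d8:-→d9:-→d10:-→d11:-→d12:-→d13:-→d14:-→d15:-→d16:-→d17:-→d18:-→d19:-→d20:H1  best=H1
  ? 128.1.14.104  path d0:-→d1:H1→d2:-  best=H1
  ? 128.96.160.244  path d0:-→d1:H1→d2:-  best=H1
  ? 238.47.56.22  path d0:-→d1:H1→d2:-→d3:-→d4:-→d5:-→d6:-→d7:-→d8:-→d9:-→d10:-→d11:-→d12:-→d13:-→d14:-→d15:-→d16:-→d17:-→d18:-→d19:-→d20:-→d21:-→d22:-→d23:-→d24:-→d25:-→d26:-→d27:-→d28:-→d29:-→d30:-→d31:-→d32:H1  best=H1
  add 8.101.72.0/24 -> H2 at depth 24
  add 238.47.0.0/17 -> H0 at depth 17
  add 8.101.72.0/24 -> H0 at depth 24
  add 238.47.48.0/20 -> H2 at depth 20
  - 238.47.48.0/20 clear@20
  add 191.86.0.0/16 -> H0 at depth 16
  add 238.47.0.0/18 -> H1 at depth 18
  add 238.47.56.0/24 -> H1 at depth 24
  - 191.86.0.0/16 clear@16
  add 238.47.0.0/16 -> H1 at depth 16
  add 0.0.0.0/0 -> H0 at depth 0
  ? 238.47.56.171  path d0:H0→d1:H1→d2:-→d3:-→d4:-→d5:-→d6:-→d7:-→d8:-→d9:-→d10:-→d11:-→d12:-→d13:-→d14:-→d15:-→d16:H1→d17:H0→d18:H1→d19:-→d20:-→d21:-→d22:-→d23:-→d24:H1  best=H1
  ? 177.170.223.1  path d0:H0→d1:H1→d2:-→d3:-→d4:-  best=H1
  - 238.47.56.22/32 clear@32
  add 191.86.0.0/16 -> H1 at depth 16
  ? 238.47.1.176  path d0:H0→d1:H1→d2:-→d3:-→d4:-→d5:-→d6:-→d7:-→d8:-→d9:-→d10:-→d11:-→d12:-→d13:-→d14:-→d15:-→d16:H1→d17:H0→d18:H1  best=H1
  - 8.101.72.0/24 clear@24

== LOOKUPS ==
["H0","H2","H1","H1","H1","H1","H1","H1","H1","H1"]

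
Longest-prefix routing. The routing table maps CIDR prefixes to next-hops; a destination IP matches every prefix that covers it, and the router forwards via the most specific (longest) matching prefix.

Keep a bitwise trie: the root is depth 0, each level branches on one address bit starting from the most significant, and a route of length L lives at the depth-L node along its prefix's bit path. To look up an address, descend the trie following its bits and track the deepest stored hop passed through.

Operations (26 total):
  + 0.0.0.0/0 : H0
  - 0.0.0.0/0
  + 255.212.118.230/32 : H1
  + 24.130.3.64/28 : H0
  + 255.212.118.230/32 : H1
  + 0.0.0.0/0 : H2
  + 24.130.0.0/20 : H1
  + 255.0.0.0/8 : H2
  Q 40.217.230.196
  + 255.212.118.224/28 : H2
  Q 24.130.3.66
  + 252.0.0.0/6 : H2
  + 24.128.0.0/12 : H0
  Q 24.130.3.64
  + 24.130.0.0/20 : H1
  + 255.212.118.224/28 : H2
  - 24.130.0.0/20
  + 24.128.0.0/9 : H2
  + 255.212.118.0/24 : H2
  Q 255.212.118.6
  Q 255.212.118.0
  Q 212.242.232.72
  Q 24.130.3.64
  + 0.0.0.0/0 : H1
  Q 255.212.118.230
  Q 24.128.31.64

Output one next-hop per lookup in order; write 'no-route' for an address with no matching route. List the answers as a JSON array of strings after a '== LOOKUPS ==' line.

Apply in order:
  add 0.0.0.0/0 -> H0 at depth 0
  - 0.0.0.0/0 clear@0
  add 255.212.118.230/32 -> H1 at depth 32
  add 24.130.3.64/28 -> H0 at depth 28
  add 255.212.118.230/32 -> H1 at depth 32
  add 0.0.0.0/0 -> H2 at depth 0
  add 24.130.0.0/20 -> H1 at depth 20
  add 255.0.0.0/8 -> H2 at depth 8
  Q 40.217.230.196: descend 00 ; hops seen [H2] ; pick H2
  add 255.212.118.224/28 -> H2 at depth 28
  Q 24.130.3.66: descend 0001100010000010000000110100 ; hops seen [H2,H1,H0] ; pick H0
  add 252.0.0.0/6 -> H2 at depth 6
  add 24.128.0.0/12 -> H0 at depth 12
  Q 24.130.3.64: descend 0001100010000010000000110100 ; hops seen [H2,H0,H1,H0] ; pick H0
  add 24.130.0.0/20 -> H1 at depth 20
  add 255.212.118.224/28 -> H2 at depth 28
  - 24.130.0.0/20 clear@20
  add 24.128.0.0/9 -> H2 at depth 9
  add 255.212.118.0/24 -> H2 at depth 24
  Q 255.212.118.6: descend 111111111101010001110110 ; hops seen [H2,H2,H2,H2] ; pick H2
  Q 255.212.118.0: descend 111111111101010001110110 ; hops seen [H2,H2,H2,H2] ; pick H2
  Q 212.242.232.72: descend 11 ; hops seen [H2] ; pick H2
  Q 24.130.3.64: descend 0001100010000010000000110100 ; hops seen [H2,H2,H0,H0] ; pick H0
  add 0.0.0.0/0 -> H1 at depth 0
  Q 255.212.118.230: descend 11111111110101000111011011100110 ; hops seen [H1,H2,H2,H2,H2,H1] ; pick H1
  Q 24.128.31.64: descend 00011000100000 ; hops seen [H1,H2,H0] ; pick H0

== LOOKUPS ==
["H2","H0","H0","H2","H2","H2","H0","H1","H0"]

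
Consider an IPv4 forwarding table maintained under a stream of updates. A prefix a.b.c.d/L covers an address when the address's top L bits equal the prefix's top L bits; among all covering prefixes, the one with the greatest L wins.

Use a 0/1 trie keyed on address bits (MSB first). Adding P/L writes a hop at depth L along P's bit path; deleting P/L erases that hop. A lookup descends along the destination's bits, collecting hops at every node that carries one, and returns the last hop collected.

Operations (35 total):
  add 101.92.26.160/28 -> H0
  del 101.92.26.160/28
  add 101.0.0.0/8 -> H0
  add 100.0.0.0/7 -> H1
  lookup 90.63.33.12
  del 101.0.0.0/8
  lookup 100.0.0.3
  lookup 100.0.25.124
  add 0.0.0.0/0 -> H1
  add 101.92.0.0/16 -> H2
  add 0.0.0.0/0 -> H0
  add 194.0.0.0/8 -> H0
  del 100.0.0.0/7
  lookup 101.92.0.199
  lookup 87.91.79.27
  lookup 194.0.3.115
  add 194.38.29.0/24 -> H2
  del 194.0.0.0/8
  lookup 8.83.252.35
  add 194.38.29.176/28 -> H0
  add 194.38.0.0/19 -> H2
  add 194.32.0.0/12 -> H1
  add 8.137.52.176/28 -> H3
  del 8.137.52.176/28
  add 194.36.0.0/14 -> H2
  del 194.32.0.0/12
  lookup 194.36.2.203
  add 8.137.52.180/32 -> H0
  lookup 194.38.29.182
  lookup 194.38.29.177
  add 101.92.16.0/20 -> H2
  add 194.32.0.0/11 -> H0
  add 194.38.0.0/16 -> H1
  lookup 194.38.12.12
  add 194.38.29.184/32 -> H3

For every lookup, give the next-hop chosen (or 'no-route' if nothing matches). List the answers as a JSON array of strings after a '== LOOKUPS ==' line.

Process each operation:
  add 101.92.26.160/28 -> H0 at depth 28
  del 101.92.26.160/28 (clear depth 28)
  add 101.0.0.0/8 -> H0 at depth 8
  add 100.0.0.0/7 -> H1 at depth 7
  Q 90.63.33.12: descend 01 ; hops seen [∅] ; pick no-route
  del 101.0.0.0/8 (clear depth 8)
  Q 100.0.0.3: descend 0110010 ; hops seen [H1] ; pick H1
  Q 100.0.25.124: descend 0110010 ; hops seen [H1] ; pick H1
  add 0.0.0.0/0 -> H1 at depth 0
  add 101.92.0.0/16 -> H2 at depth 16
  add 0.0.0.0/0 -> H0 at depth 0
  add 194.0.0.0/8 -> H0 at depth 8
  del 100.0.0.0/7 (clear depth 7)
  Q 101.92.0.199: descend 0110010101011100000 ; hops seen [H0,H2] ; pick H2
  Q 87.91.79.27: descend 01 ; hops seen [H0] ; pick H0
  Q 194.0.3.115: descend 11000010 ; hops seen [H0,H0] ; pick H0
  add 194.38.29.0/24 -> H2 at depth 24
  del 194.0.0.0/8 (clear depth 8)
  Q 8.83.252.35: descend 0 ; hops seen [H0] ; pick H0
  add 194.38.29.176/28 -> H0 at depth 28
  add 194.38.0.0/19 -> H2 at depth 19
  add 194.32.0.0/12 -> H1 at depth 12
  add 8.137.52.176/28 -> H3 at depth 28
  del 8.137.52.176/28 (clear depth 28)
  add 194.36.0.0/14 -> H2 at depth 14
  del 194.32.0.0/12 (clear depth 12)
  Q 194.36.2.203: descend 11000010001001 ; hops seen [H0,H2] ; pick H2
  add 8.137.52.180/32 -> H0 at depth 32
  Q 194.38.29.182: descend 1100001000100110000111011011 ; hops seen [H0,H2,H2,H2,H0] ; pick H0
  Q 194.38.29.177: descend 1100001000100110000111011011 ; hops seen [H0,H2,H2,H2,H0] ; pick H0
  add 101.92.16.0/20 -> H2 at depth 20
  add 194.32.0.0/11 -> H0 at depth 11
  add 194.38.0.0/16 -> H1 at depth 16
  Q 194.38.12.12: descend 1100001000100110000 ; hops seen [H0,H0,H2,H1,H2] ; pick H2
  add 194.38.29.184/32 -> H3 at depth 32

== LOOKUPS ==
["no-route","H1","H1","H2","H0","H0","H0","H2","H0","H0","H2"]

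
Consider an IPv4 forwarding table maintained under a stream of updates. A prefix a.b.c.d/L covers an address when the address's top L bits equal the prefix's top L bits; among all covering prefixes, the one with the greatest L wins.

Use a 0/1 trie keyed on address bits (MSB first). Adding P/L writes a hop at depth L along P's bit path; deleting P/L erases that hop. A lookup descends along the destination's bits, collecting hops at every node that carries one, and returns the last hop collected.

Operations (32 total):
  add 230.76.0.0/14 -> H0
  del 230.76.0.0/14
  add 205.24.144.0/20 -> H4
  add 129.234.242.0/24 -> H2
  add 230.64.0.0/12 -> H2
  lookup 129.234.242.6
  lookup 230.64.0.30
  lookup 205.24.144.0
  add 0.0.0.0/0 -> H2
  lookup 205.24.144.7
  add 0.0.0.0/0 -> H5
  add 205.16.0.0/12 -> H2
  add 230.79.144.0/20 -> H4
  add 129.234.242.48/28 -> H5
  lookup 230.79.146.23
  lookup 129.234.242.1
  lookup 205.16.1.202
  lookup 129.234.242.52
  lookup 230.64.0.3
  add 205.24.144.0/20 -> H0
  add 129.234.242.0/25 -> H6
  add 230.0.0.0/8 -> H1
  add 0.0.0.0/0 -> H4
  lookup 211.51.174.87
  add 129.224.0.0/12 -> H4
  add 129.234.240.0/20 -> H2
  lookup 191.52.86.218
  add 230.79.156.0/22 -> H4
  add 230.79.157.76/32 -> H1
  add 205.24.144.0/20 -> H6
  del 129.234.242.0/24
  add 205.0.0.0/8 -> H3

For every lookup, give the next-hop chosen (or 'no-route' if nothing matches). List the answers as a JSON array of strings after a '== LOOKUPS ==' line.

Trace:
  add 230.76.0.0/14 -> H0 at depth 14
  - 230.76.0.0/14 clear@14
  add 205.24.144.0/20 -> H4 at depth 20
  add 129.234.242.0/24 -> H2 at depth 24
  add 230.64.0.0/12 -> H2 at depth 12
  ? 129.234.242.6  path d0:-→d1:-→d2:-→d3:-→d4:-→d5:-→d6:-→d7:-→d8:-→d9:-→d10:-→d11:-→d12:-→d13:-→d14:-→d15:-→d16:-→d17:-→d18:-→d19:-→d20:-→d21:-→d22:-→d23:-→d24:H2  best=H2
  ? 230.64.0.30  path d0:-→d1:-→d2:-→d3:-→d4:-→d5:-→d6:-→d7:-→d8:-→d9:-→d10:-→d11:-→d12:H2  best=H2
  ? 205.24.144.0  path d0:-→d1:-→d2:-→d3:-→d4:-→d5:-→d6:-→d7:-→d8:-→d9:-→d10:-→d11:-→d12:-→d13:-→d14:-→d15:-→d16:-→d17:-→d18:-→d19:-→d20:H4  best=H4
  add 0.0.0.0/0 -> H2 at depth 0
  ? 205.24.144.7  path d0:H2→d1:-→d2:-→d3:-→d4:-→d5:-→d6:-→d7:-→d8:-→d9:-→d10:-→d11:-→d12:-→d13:-→d14:-→d15:-→d16:-→d17:-→d18:-→d19:-→d20:H4  best=H4
  add 0.0.0.0/0 -> H5 at depth 0
  add 205.16.0.0/12 -> H2 at depth 12
  add 230.79.144.0/20 -> H4 at depth 20
  add 129.234.242.48/28 -> H5 at depth 28
  ? 230.79.146.23  path d0:H5→d1:-→d2:-→d3:-→d4:-→d5:-→d6:-→d7:-→d8:-→d9:-→d10:-→d11:-→d12:H2→d13:-→d14:-→d15:-→d16:-→d17:-→d18:-→d19:-→d20:H4  best=H4
  ? 129.234.242.1  path d0:H5→d1:-→d2:-→d3:-→d4:-→d5:-→d6:-→d7:-→d8:-→d9:-→d10:-→d11:-→d12:-→d13:-→d14:-→d15:-→d16:-→d17:-→d18:-→d19:-→d20:-→d21:-→d22:-→d23:-→d24:H2→d25:-→d26:-  best=H2
  ? 205.16.1.202  path d0:H5→d1:-→d2:-→d3:-→d4:-→d5:-→d6:-→d7:-→d8:-→d9:-→d10:-→d11:-→d12:H2  best=H2
  ? 129.234.242.52  path d0:H5→d1:-→d2:-→d3:-→d4:-→d5:-→d6:-→d7:-→d8:-→d9:-→d10:-→d11:-→d12:-→d13:-→d14:-→d15:-→d16:-→d17:-→d18:-→d19:-→d20:-→d21:-→d22:-→d23:-→d24:H2→d25:-→d26:-→d27:-→d28:H5  best=H5
  ? 230.64.0.3  path d0:H5→d1:-→d2:-→d3:-→d4:-→d5:-→d6:-→d7:-→d8:-→d9:-→d10:-→d11:-→d12:H2  best=H2
  add 205.24.144.0/20 -> H0 at depth 20
  add 129.234.242.0/25 -> H6 at depth 25
  add 230.0.0.0/8 -> H1 at depth 8
  add 0.0.0.0/0 -> H4 at depth 0
  ? 211.51.174.87  path d0:H4→d1:-→d2:-→d3:-  best=H4
  add 129.224.0.0/12 -> H4 at depth 12
  add 129.234.240.0/20 -> H2 at depth 20
  ? 191.52.86.218  path d0:H4→d1:-→d2:-  best=H4
  add 230.79.156.0/22 -> H4 at depth 22
  add 230.79.157.76/32 -> H1 at depth 32
  add 205.24.144.0/20 -> H6 at depth 20
  - 129.234.242.0/24 clear@24
  add 205.0.0.0/8 -> H3 at depth 8

== LOOKUPS ==
["H2","H2","H4","H4","H4","H2","H2","H5","H2","H4","H4"]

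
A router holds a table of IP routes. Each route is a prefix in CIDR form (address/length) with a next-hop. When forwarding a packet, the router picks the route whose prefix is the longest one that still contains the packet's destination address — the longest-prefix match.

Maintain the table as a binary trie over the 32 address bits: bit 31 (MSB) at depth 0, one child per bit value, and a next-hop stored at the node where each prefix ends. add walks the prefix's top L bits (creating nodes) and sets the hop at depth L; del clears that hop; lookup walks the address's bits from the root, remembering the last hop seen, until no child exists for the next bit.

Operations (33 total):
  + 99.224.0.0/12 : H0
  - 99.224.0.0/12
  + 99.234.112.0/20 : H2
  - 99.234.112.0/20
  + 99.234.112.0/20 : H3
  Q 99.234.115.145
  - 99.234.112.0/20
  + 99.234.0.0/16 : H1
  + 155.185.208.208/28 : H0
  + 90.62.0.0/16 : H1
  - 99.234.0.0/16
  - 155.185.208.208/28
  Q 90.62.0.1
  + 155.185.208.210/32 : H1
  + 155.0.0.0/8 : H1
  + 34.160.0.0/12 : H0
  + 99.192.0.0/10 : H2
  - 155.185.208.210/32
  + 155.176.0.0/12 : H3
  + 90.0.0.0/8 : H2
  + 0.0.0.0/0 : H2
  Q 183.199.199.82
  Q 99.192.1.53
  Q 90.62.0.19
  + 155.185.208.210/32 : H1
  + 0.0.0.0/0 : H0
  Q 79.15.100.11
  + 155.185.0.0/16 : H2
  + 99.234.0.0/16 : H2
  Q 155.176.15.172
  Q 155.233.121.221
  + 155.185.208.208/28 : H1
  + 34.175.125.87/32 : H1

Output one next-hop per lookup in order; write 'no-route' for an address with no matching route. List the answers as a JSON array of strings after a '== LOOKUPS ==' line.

Apply in order:
  add 99.224.0.0/12 -> H0 at depth 12
  - 99.224.0.0/12 clear@12
  add 99.234.112.0/20 -> H2 at depth 20
  - 99.234.112.0/20 clear@20
  add 99.234.112.0/20 -> H3 at depth 20
  ? 99.234.115.145  path d0:-→d1:-→d2:-→d3:-→d4:-→d5:-→d6:-→d7:-→d8:-→d9:-→d10:-→d11:-→d12:-→d13:-→d14:-→d15:-→d16:-→d17:-→d18:-→d19:-→d20:H3  best=H3
  - 99.234.112.0/20 clear@20
  add 99.234.0.0/16 -> H1 at depth 16
  add 155.185.208.208/28 -> H0 at depth 28
  add 90.62.0.0/16 -> H1 at depth 16
  - 99.234.0.0/16 clear@16
  - 155.185.208.208/28 clear@28
  ? 90.62.0.1  path d0:-→d1:-→d2:-→d3:-→d4:-→d5:-→d6:-→d7:-→d8:-→d9:-→d10:-→d11:-→d12:-→d13:-→d14:-→d15:-→d16:H1  best=H1
  add 155.185.208.210/32 -> H1 at depth 32
  add 155.0.0.0/8 -> H1 at depth 8
  add 34.160.0.0/12 -> H0 at depth 12
  add 99.192.0.0/10 -> H2 at depth 10
  - 155.185.208.210/32 clear@32
  add 155.176.0.0/12 -> H3 at depth 12
  add 90.0.0.0/8 -> H2 at depth 8
  add 0.0.0.0/0 -> H2 at depth 0
  ? 183.199.199.82  path d0:H2→d1:-→d2:-  best=H2
  ? 99.192.1.53  path d0:H2→d1:-→d2:-→d3:-→d4:-→d5:-→d6:-→d7:-→d8:-→d9:-→d10:H2  best=H2
  ? 90.62.0.19  path d0:H2→d1:-→d2:-→d3:-→d4:-→d5:-→d6:-→d7:-→d8:H2→d9:-→d10:-→d11:-→d12:-→d13:-→d14:-→d15:-→d16:H1  best=H1
  add 155.185.208.210/32 -> H1 at depth 32
  add 0.0.0.0/0 -> H0 at depth 0
  ? 79.15.100.11  path d0:H0→d1:-→d2:-→d3:-  best=H0
  add 155.185.0.0/16 -> H2 at depth 16
  add 99.234.0.0/16 -> H2 at depth 16
  ? 155.176.15.172  path d0:H0→d1:-→d2:-→d3:-→d4:-→d5:-→d6:-→d7:-→d8:H1→d9:-→d10:-→d11:-→d12:H3  best=H3
  ? 155.233.121.221  path d0:H0→d1:-→d2:-→d3:-→d4:-→d5:-→d6:-→d7:-→d8:H1→d9:-  best=H1
  add 155.185.208.208/28 -> H1 at depth 28
  add 34.175.125.87/32 -> H1 at depth 32

== LOOKUPS ==
["H3","H1","H2","H2","H1","H0","H3","H1"]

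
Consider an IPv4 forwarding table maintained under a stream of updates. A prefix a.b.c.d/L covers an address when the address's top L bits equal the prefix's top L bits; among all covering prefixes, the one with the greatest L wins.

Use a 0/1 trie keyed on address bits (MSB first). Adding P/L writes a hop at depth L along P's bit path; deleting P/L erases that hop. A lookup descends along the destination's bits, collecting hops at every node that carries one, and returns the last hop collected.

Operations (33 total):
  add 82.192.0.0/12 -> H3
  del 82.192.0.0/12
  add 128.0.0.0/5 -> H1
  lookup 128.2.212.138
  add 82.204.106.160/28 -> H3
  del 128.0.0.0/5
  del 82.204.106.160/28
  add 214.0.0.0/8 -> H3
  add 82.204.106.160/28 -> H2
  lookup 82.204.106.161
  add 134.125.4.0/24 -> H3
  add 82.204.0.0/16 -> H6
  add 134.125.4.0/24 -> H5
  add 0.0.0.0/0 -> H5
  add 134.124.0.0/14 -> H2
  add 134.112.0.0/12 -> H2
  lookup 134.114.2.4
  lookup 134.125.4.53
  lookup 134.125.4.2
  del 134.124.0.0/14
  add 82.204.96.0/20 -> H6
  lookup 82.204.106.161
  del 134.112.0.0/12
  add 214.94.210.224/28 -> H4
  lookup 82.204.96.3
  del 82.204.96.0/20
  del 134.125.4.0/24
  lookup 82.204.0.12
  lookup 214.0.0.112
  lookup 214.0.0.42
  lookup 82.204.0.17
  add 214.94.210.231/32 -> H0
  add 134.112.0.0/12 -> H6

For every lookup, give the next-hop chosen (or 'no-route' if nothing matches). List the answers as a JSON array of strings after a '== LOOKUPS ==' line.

Apply in order:
  + 82.192.0.0/12 (H3) depth=12
  del 82.192.0.0/12 (clear depth 12)
  + 128.0.0.0/5 (H1) depth=5
  ? 128.2.212.138  path d0:-→d1:-→d2:-→d3:-→d4:-→d5:H1  best=H1
  + 82.204.106.160/28 (H3) depth=28
  del 128.0.0.0/5 (clear depth 5)
  del 82.204.106.160/28 (clear depth 28)
  + 214.0.0.0/8 (H3) depth=8
  + 82.204.106.160/28 (H2) depth=28
  ? 82.204.106.161  path d0:-→d1:-→d2:-→d3:-→d4:-→d5:-→d6:-→d7:-→d8:-→d9:-→d10:-→d11:-→d12:-→d13:-→d14:-→d15:-→d16:-→d17:-→d18:-→d19:-→d20:-→d21:-→d22:-→d23:-→d24:-→d25:-→d26:-→d27:-→d28:H2  best=H2
  + 134.125.4.0/24 (H3) depth=24
  + 82.204.0.0/16 (H6) depth=16
  + 134.125.4.0/24 (H5) depth=24
  + 0.0.0.0/0 (H5) depth=0
  + 134.124.0.0/14 (H2) depth=14
  + 134.112.0.0/12 (H2) depth=12
  ? 134.114.2.4  path d0:H5→d1:-→d2:-→d3:-→d4:-→d5:-→d6:-→d7:-→d8:-→d9:-→d10:-→d11:-→d12:H2  best=H2
  ? 134.125.4.53  path d0:H5→d1:-→d2:-→d3:-→d4:-→d5:-→d6:-→d7:-→d8:-→d9:-→d10:-→d11:-→d12:H2→d13:-→d14:H2→d15:-→d16:-→d17:-→d18:-→d19:-→d20:-→d21:-→d22:-→d23:-→d24:H5  best=H5
  ? 134.125.4.2  path d0:H5→d1:-→d2:-→d3:-→d4:-→d5:-→d6:-→d7:-→d8:-→d9:-→d10:-→d11:-→d12:H2→d13:-→d14:H2→d15:-→d16:-→d17:-→d18:-→d19:-→d20:-→d21:-→d22:-→d23:-→d24:H5  best=H5
  del 134.124.0.0/14 (clear depth 14)
  + 82.204.96.0/20 (H6) depth=20
  ? 82.204.106.161  path d0:H5→d1:-→d2:-→d3:-→d4:-→d5:-→d6:-→d7:-→d8:-→d9:-→d10:-→d11:-→d12:-→d13:-→d14:-→d15:-→d16:H6→d17:-→d18:-→d19:-→d20:H6→d21:-→d22:-→d23:-→d24:-→d25:-→d26:-→d27:-→d28:H2  best=H2
  del 134.112.0.0/12 (clear depth 12)
  + 214.94.210.224/28 (H4) depth=28
  ? 82.204.96.3  path d0:H5→d1:-→d2:-→d3:-→d4:-→d5:-→d6:-→d7:-→d8:-→d9:-→d10:-→d11:-→d12:-→d13:-→d14:-→d15:-→d16:H6→d17:-→d18:-→d19:-→d20:H6  best=H6
  del 82.204.96.0/20 (clear depth 20)
  del 134.125.4.0/24 (clear depth 24)
  ? 82.204.0.12  path d0:H5→d1:-→d2:-→d3:-→d4:-→d5:-→d6:-→d7:-→d8:-→d9:-→d10:-→d11:-→d12:-→d13:-→d14:-→d15:-→d16:H6→d17:-  best=H6
  ? 214.0.0.112  path d0:H5→d1:-→d2:-→d3:-→d4:-→d5:-→d6:-→d7:-→d8:H3→d9:-  best=H3
  ? 214.0.0.42  path d0:H5→d1:-→d2:-→d3:-→d4:-→d5:-→d6:-→d7:-→d8:H3→d9:-  best=H3
  ? 82.204.0.17  path d0:H5→d1:-→d2:-→d3:-→d4:-→d5:-→d6:-→d7:-→d8:-→d9:-→d10:-→d11:-→d12:-→d13:-→d14:-→d15:-→d16:H6→d17:-  best=H6
  + 214.94.210.231/32 (H0) depth=32
  + 134.112.0.0/12 (H6) depth=12

== LOOKUPS ==
["H1","H2","H2","H5","H5","H2","H6","H6","H3","H3","H6"]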